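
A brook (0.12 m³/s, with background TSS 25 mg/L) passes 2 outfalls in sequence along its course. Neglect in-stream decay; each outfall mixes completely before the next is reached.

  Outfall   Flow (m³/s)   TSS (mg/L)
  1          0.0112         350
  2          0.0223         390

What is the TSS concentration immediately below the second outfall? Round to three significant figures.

102 mg/L

Outfall 1: combined Q = 0.1312 m³/s; C = (0.1200·25.00 + 0.01120·350.0)/0.1312 = 52.74 mg/L.
Outfall 2: combined Q = 0.1535 m³/s; C = (0.1312·52.74 + 0.02230·390.0)/0.1535 = 101.7 mg/L.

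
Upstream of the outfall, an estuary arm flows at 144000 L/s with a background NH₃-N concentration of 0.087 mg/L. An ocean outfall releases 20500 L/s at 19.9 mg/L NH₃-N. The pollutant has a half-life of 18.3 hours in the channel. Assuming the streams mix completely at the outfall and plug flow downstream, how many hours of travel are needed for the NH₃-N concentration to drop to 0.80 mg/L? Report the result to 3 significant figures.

30.7 h

After mixing, C = (144000·0.08700 + 20500·19.90) / 164500 = 420500/164500 = 2.556 mg/L.
Half-life 18.3 h → k = ln 2 / 18.3 = 0.03788 h⁻¹ = 0.9090 d⁻¹.
2.556·exp(−k·t) = 0.80 → t = ln(2.556/0.80)/k = 110400 s = 30.67 h.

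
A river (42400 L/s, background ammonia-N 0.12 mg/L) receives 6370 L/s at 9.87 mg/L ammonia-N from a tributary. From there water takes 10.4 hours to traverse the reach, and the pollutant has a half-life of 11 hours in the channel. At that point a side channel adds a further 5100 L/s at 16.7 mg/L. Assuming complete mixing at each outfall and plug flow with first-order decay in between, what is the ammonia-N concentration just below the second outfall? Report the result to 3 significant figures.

After mixing, C = (42400·0.1200 + 6370·9.870) / 48770 = 67960/48770 = 1.393 mg/L; combined flow 48770 L/s.
Half-life 11 h → k = ln 2 / 11 = 0.06301 h⁻¹ = 1.512 d⁻¹.
Applying C = C₀e^(−kt): 1.393 × 0.5193 = 0.7236 mg/L.
At the second outfall, C = (48770·0.7236 + 5100·16.70) / (48770 + 5100) = 2.236 mg/L.

2.24 mg/L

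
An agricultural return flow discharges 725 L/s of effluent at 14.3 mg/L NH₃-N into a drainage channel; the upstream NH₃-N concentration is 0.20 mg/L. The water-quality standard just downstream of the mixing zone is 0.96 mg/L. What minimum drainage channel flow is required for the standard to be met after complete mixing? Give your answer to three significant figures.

12700 L/s

Set C_mix = 0.96: (Q·0.2000 + 725.0·14.30) / (Q + 725.0) = 0.96
→ Q = 725.0·(14.30 − 0.96)/(0.96 − 0.2000) = 12730 L/s.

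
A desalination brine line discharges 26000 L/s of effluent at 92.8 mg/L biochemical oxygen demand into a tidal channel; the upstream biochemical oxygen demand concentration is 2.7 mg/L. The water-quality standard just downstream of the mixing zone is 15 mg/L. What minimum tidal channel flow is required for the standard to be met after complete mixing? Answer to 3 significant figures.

164000 L/s

Set C_mix = 15: (Q·2.700 + 26000·92.80) / (Q + 26000) = 15
→ Q = 26000·(92.80 − 15)/(15 − 2.700) = 164500 L/s.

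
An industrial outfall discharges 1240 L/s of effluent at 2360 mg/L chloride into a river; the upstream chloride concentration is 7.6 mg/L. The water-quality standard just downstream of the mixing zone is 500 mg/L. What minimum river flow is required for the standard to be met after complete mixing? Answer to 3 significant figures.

Set C_mix = 500: (Q·7.600 + 1240·2360) / (Q + 1240) = 500
→ Q = 1240·(2360 − 500)/(500 − 7.600) = 4684 L/s.

4680 L/s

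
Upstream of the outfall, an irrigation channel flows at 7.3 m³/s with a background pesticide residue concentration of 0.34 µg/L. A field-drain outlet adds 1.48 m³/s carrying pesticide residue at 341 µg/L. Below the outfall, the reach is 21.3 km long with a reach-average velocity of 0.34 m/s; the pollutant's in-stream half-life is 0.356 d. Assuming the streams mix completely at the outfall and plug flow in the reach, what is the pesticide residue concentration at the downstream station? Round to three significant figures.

Flow-weighted average: C = (7.300·0.3400 + 1.480·341.0) / 8.780 = 507.2/8.780 = 57.76 µg/L.
Travel time t = 21.3·1000 / 0.34 = 62650 s = 17.40 h.
Half-life 0.356 d → k = ln 2 / 0.356 = 1.947 d⁻¹.
Decay over the reach: 57.76·exp(−kt) = 57.76·0.2437 = 14.08 µg/L.

14.1 µg/L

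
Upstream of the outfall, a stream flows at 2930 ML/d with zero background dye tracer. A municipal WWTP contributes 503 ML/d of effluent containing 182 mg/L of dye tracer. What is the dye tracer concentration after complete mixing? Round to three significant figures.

Mixed concentration C = ΣQC/ΣQ = (2930·0 + 503.0·182.0) / 3433 = 91550/3433 = 26.67 mg/L.

26.7 mg/L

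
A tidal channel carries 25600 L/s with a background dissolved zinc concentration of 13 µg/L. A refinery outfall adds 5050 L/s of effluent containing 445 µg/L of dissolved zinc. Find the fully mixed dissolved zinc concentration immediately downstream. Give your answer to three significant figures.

84.2 µg/L

Flow-weighted average: C = (25600·13.00 + 5050·445.0) / 30650 = 2580000/30650 = 84.18 µg/L.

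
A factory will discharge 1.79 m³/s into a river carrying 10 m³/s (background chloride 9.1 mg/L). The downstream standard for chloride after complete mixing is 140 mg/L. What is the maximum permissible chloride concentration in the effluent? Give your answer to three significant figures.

871 mg/L

At the limit, (Qr·Cr + Qe·Cₑ)/(Qr + Qe) = 140:
Cₑ = (11.79·140 − 10.00·9.100) / 1.790 = 871.3 mg/L.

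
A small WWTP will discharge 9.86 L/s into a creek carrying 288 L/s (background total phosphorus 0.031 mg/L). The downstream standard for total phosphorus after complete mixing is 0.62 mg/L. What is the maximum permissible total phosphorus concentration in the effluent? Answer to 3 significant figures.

17.8 mg/L

At the limit, (Qr·Cr + Qe·Cₑ)/(Qr + Qe) = 0.62:
Cₑ = (297.9·0.62 − 288.0·0.03100) / 9.860 = 17.82 mg/L.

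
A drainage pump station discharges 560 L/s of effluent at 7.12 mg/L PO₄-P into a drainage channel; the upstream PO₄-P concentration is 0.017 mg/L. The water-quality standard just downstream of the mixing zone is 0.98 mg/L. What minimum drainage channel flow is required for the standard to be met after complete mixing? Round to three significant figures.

3570 L/s

Set C_mix = 0.98: (Q·0.01700 + 560.0·7.120) / (Q + 560.0) = 0.98
→ Q = 560.0·(7.120 − 0.98)/(0.98 − 0.01700) = 3571 L/s.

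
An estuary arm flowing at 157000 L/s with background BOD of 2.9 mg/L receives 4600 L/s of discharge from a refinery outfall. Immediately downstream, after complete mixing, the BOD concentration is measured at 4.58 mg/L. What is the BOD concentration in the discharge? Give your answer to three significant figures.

61.9 mg/L

Mass balance: 157000·2.900 + 4600·Cₑ = 161600·4.580
→ Cₑ = (161600·4.580 − 157000·2.900) / 4600 = 61.92 mg/L.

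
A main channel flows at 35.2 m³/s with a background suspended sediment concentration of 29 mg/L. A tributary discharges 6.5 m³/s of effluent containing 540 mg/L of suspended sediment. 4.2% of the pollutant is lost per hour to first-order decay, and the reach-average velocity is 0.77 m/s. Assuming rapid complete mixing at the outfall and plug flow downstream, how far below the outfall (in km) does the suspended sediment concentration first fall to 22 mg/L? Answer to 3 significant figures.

103 km

After mixing, C = (35.20·29.00 + 6.500·540.0) / 41.70 = 4531/41.70 = 108.7 mg/L.
4.2%/h lost → k = −ln(1 − 0.042) = 0.04291 h⁻¹.
Set 108.7·exp(−k·t) = 22 → t = ln(108.7/22)/k = 134000 s = 37.22 h.
Distance = v·t = 0.77·134000 = 103200 m = 103.2 km.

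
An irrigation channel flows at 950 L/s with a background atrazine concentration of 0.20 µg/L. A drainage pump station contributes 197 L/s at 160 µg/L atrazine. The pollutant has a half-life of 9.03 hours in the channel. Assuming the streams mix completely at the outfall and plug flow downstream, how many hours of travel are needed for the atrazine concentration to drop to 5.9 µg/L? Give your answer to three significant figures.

Conservation of mass: C = (950.0·0.2000 + 197.0·160.0) / 1147 = 31710/1147 = 27.65 µg/L.
Half-life 9.03 h → k = ln 2 / 9.03 = 0.07676 h⁻¹ = 1.842 d⁻¹.
27.65·exp(−k·t) = 5.9 → t = ln(27.65/5.9)/k = 72440 s = 20.12 h.

20.1 h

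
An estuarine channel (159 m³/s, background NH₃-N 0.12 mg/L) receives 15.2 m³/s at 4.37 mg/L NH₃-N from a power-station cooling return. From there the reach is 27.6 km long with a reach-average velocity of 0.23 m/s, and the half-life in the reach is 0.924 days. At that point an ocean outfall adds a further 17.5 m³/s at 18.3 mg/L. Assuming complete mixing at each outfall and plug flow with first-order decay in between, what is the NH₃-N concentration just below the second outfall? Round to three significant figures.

1.83 mg/L

Mass balance: C = (159.0·0.1200 + 15.20·4.370) / 174.2 = 85.50/174.2 = 0.4908 mg/L; combined flow 174.2 m³/s.
Travel time t = 27.6·1000 / 0.23 = 120000 s = 33.33 h.
Half-life 0.924 d → k = ln 2 / 0.924 = 0.7502 d⁻¹.
Applying C = C₀e^(−kt): 0.4908 × 0.3528 = 0.1732 mg/L.
At the second outfall, C = (174.2·0.1732 + 17.50·18.30) / (174.2 + 17.50) = 1.828 mg/L.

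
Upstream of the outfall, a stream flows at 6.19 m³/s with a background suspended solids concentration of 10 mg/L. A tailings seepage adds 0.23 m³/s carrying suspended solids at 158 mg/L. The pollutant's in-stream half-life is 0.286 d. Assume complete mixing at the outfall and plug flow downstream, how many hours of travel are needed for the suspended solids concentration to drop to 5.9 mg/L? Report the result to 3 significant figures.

9.44 h

Mixed concentration C = ΣQC/ΣQ = (6.190·10.00 + 0.2300·158.0) / 6.420 = 98.24/6.420 = 15.30 mg/L.
Half-life 0.286 d → k = ln 2 / 0.286 = 2.424 d⁻¹.
15.30·exp(−k·t) = 5.9 → t = ln(15.30/5.9)/k = 33980 s = 9.438 h.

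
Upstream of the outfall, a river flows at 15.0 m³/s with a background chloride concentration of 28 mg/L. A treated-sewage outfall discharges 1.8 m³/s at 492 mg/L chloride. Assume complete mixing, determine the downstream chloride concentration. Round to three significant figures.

Mixed concentration C = ΣQC/ΣQ = (15.00·28.00 + 1.800·492.0) / 16.80 = 1306/16.80 = 77.71 mg/L.

77.7 mg/L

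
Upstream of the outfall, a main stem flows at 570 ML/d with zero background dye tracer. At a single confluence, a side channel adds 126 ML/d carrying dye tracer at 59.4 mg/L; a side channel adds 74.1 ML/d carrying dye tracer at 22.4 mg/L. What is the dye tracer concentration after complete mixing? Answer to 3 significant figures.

11.9 mg/L

After mixing, C = (570.0·0 + 126.0·59.40 + 74.10·22.40) / 770.1 = 9144/770.1 = 11.87 mg/L.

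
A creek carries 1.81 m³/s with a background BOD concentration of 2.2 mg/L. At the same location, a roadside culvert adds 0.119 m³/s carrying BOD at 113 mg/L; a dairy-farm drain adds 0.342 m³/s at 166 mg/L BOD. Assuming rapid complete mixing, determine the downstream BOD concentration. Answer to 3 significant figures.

Flow-weighted average: C = (1.810·2.200 + 0.1190·113.0 + 0.3420·166.0) / 2.271 = 74.20/2.271 = 32.67 mg/L.

32.7 mg/L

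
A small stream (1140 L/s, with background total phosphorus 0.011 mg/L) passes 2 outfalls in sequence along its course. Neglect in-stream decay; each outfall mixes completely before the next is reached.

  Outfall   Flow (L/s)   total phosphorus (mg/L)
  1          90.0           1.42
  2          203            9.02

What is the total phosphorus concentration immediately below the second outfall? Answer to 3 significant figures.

Below outfall 1: Q → 1230 L/s, C = (1140·0.01100 + 90.00·1.420)/1230 = 0.1141 mg/L.
Below outfall 2: Q → 1433 L/s, C = (1230·0.1141 + 203.0·9.020)/1433 = 1.376 mg/L.

1.38 mg/L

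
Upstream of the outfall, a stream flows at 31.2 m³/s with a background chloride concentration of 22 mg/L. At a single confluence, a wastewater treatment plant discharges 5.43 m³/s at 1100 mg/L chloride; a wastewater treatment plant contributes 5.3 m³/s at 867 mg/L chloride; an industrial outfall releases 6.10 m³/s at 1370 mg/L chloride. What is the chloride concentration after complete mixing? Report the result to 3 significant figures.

408 mg/L

Mixed concentration C = ΣQC/ΣQ = (31.20·22.00 + 5.430·1100 + 5.300·867.0 + 6.100·1370) / 48.03 = 19610/48.03 = 408.3 mg/L.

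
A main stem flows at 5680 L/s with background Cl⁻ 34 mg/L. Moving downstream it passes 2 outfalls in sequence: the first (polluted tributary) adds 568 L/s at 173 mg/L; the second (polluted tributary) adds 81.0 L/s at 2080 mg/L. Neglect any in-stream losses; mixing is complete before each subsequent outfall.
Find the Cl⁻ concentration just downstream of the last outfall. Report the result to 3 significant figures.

After outfall 1: Q = 5680 + 568.0 = 6248 L/s; C = (5680·34.00 + 568.0·173.0)/6248 = 46.64 mg/L.
After outfall 2: Q = 6248 + 81.00 = 6329 L/s; C = (6248·46.64 + 81.00·2080)/6329 = 72.66 mg/L.

72.7 mg/L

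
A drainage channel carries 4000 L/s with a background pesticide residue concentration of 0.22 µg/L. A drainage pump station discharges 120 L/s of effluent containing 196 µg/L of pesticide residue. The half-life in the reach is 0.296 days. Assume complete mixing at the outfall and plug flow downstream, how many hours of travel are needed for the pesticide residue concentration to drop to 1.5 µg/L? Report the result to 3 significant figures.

14.1 h

Conservation of mass: C = (4000·0.2200 + 120.0·196.0) / 4120 = 24400/4120 = 5.922 µg/L.
Half-life 0.296 d → k = ln 2 / 0.296 = 2.342 d⁻¹.
5.922·exp(−k·t) = 1.5 → t = ln(5.922/1.5)/k = 50670 s = 14.07 h.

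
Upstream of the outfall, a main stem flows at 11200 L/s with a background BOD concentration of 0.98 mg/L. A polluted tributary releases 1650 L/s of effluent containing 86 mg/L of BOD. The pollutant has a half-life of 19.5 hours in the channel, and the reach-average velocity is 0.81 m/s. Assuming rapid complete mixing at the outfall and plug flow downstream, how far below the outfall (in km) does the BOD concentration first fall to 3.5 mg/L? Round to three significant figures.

After mixing, C = (11200·0.9800 + 1650·86.00) / 12850 = 152900/12850 = 11.90 mg/L.
Half-life 19.5 h → k = ln 2 / 19.5 = 0.03555 h⁻¹ = 0.8531 d⁻¹.
Set 11.90·exp(−k·t) = 3.5 → t = ln(11.90/3.5)/k = 123900 s = 34.42 h.
Distance = v·t = 0.81·123900 = 100400 m = 100.4 km.

100 km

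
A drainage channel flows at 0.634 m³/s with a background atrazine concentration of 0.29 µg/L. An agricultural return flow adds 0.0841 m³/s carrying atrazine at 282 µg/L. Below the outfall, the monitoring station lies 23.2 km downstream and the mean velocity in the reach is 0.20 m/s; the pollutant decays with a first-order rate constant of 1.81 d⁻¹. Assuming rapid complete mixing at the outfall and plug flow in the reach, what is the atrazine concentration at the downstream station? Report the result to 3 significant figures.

2.93 µg/L

Conservation of mass: C = (0.6340·0.2900 + 0.08410·282.0) / 0.7181 = 23.90/0.7181 = 33.28 µg/L.
Travel time t = 23.2·1000 / 0.20 = 116000 s = 32.22 h.
After decay, C = 33.28 × e^(−kt) = 33.28 × 0.08803 = 2.930 µg/L.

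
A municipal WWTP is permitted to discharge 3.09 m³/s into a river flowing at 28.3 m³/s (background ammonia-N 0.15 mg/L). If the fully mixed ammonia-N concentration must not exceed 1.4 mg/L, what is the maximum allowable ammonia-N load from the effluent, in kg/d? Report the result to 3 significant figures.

3430 kg/d

Mass balance at the limit: 28.30·0.1500 + 3.090·Cₑ = 31.39·1.4 → Cₑ = 12.85 mg/L.
Load = 3.090 m³/s × 12.85 g/m³ × 86 400 s/d = 3430 kg/d.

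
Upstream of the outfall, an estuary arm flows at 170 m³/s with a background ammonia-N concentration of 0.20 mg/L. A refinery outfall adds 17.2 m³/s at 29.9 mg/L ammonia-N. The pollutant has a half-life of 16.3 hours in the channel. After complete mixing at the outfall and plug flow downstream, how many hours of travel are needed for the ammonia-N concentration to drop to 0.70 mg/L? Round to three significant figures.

Flow-weighted average: C = (170.0·0.2000 + 17.20·29.90) / 187.2 = 548.3/187.2 = 2.929 mg/L.
Half-life 16.3 h → k = ln 2 / 16.3 = 0.04252 h⁻¹ = 1.021 d⁻¹.
2.929·exp(−k·t) = 0.70 → t = ln(2.929/0.70)/k = 121200 s = 33.66 h.

33.7 h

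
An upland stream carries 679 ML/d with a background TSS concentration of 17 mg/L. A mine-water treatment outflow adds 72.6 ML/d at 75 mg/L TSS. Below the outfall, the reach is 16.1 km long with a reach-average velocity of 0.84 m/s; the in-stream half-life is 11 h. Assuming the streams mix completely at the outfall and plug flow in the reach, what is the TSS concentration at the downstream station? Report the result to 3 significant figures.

16.2 mg/L

Mixed concentration C = ΣQC/ΣQ = (679.0·17.00 + 72.60·75.00) / 751.6 = 16990/751.6 = 22.60 mg/L.
Travel time t = 16.1·1000 / 0.84 = 19170 s = 5.324 h.
Half-life 11 h → k = ln 2 / 11 = 0.06301 h⁻¹ = 1.512 d⁻¹.
After decay, C = 22.60 × e^(−kt) = 22.60 × 0.7150 = 16.16 mg/L.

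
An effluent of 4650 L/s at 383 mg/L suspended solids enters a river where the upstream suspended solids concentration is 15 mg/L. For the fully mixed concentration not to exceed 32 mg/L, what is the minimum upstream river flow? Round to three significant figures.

96000 L/s

Set C_mix = 32: (Q·15.00 + 4650·383.0) / (Q + 4650) = 32
→ Q = 4650·(383.0 − 32)/(32 − 15.00) = 96010 L/s.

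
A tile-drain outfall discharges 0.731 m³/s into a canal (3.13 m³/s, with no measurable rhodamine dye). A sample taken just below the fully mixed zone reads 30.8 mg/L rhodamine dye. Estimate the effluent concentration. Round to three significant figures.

163 mg/L

Mass balance: 3.130·0 + 0.7310·Cₑ = 3.861·30.80
→ Cₑ = (3.861·30.80 − 3.130·0) / 0.7310 = 162.7 mg/L.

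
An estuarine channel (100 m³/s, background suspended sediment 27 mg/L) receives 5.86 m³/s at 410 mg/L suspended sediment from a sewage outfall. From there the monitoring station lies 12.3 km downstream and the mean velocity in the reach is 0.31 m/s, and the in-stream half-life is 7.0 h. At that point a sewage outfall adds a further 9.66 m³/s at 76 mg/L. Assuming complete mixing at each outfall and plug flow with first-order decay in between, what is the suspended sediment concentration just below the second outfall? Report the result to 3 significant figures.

21.2 mg/L

After mixing, C = (100.0·27.00 + 5.860·410.0) / 105.9 = 5103/105.9 = 48.20 mg/L; combined flow 105.9 m³/s.
Travel time t = 12.3·1000 / 0.31 = 39680 s = 11.02 h.
Half-life 7.0 h → k = ln 2 / 7.0 = 0.09902 h⁻¹ = 2.377 d⁻¹.
Decay over the reach: 48.20·exp(−kt) = 48.20·0.3358 = 16.18 mg/L.
At the second outfall, C = (105.9·16.18 + 9.660·76.00) / (105.9 + 9.660) = 21.19 mg/L.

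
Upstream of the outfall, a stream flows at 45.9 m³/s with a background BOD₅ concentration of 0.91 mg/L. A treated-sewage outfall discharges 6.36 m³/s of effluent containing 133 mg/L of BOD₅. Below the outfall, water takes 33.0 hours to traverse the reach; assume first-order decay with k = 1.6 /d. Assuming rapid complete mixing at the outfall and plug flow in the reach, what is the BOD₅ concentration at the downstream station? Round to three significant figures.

1.88 mg/L

Flow-weighted average: C = (45.90·0.9100 + 6.360·133.0) / 52.26 = 887.6/52.26 = 16.99 mg/L.
Applying C = C₀e^(−kt): 16.99 × 0.1108 = 1.882 mg/L.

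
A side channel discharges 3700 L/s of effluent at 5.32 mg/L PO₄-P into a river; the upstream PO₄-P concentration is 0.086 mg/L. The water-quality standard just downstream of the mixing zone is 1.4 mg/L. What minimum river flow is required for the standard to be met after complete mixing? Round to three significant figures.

11000 L/s

Set C_mix = 1.4: (Q·0.08600 + 3700·5.320) / (Q + 3700) = 1.4
→ Q = 3700·(5.320 − 1.4)/(1.4 − 0.08600) = 11040 L/s.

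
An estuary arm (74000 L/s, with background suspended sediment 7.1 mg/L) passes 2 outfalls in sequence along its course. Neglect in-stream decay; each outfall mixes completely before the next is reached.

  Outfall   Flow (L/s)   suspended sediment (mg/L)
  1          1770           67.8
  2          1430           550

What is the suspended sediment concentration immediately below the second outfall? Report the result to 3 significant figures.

18.5 mg/L

Below outfall 1: Q → 75770 L/s, C = (74000·7.100 + 1770·67.80)/75770 = 8.518 mg/L.
Below outfall 2: Q → 77200 L/s, C = (75770·8.518 + 1430·550.0)/77200 = 18.55 mg/L.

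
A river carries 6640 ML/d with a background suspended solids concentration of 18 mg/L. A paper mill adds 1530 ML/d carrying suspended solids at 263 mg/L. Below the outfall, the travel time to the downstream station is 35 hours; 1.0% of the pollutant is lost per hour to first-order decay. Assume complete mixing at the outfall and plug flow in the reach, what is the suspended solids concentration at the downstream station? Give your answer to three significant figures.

44.9 mg/L

Flow-weighted average: C = (6640·18.00 + 1530·263.0) / 8170 = 521900/8170 = 63.88 mg/L.
1.0%/h lost → k = −ln(1 − 0.01) = 0.01005 h⁻¹.
Decay over the reach: 63.88·exp(−kt) = 63.88·0.7034 = 44.94 mg/L.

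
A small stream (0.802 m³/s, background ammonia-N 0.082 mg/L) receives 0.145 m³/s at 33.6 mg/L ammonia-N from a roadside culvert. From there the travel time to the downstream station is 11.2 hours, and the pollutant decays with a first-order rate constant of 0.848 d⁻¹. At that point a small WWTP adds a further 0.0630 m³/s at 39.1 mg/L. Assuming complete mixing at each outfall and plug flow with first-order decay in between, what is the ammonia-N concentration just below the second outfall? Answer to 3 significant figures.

5.73 mg/L

Mass balance: C = (0.8020·0.08200 + 0.1450·33.60) / 0.9470 = 4.938/0.9470 = 5.214 mg/L; combined flow 0.9470 m³/s.
First-order decay: C = 5.214·exp(−k·t) = 5.214·0.6732 = 3.510 mg/L.
Second outfall: C = (0.9470·3.510 + 0.06300·39.10)/1.010 = 5.730 mg/L.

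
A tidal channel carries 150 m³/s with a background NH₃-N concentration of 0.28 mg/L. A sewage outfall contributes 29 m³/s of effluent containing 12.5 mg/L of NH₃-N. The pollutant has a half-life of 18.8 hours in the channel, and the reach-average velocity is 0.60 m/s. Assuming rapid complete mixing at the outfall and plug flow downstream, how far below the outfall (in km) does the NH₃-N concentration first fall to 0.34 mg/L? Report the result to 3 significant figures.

111 km

After mixing, C = (150.0·0.2800 + 29.00·12.50) / 179.0 = 404.5/179.0 = 2.260 mg/L.
Half-life 18.8 h → k = ln 2 / 18.8 = 0.03687 h⁻¹ = 0.8849 d⁻¹.
Set 2.260·exp(−k·t) = 0.34 → t = ln(2.260/0.34)/k = 184900 s = 51.37 h.
Distance = v·t = 0.60·184900 = 111000 m = 111.0 km.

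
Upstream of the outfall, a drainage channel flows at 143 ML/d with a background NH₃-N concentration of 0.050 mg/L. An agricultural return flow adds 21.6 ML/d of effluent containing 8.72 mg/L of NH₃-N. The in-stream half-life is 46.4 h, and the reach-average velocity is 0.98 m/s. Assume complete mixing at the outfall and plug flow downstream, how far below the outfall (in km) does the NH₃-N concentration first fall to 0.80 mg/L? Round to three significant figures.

93.3 km

Mass balance: C = (143.0·0.05000 + 21.60·8.720) / 164.6 = 195.5/164.6 = 1.188 mg/L.
Half-life 46.4 h → k = ln 2 / 46.4 = 0.01494 h⁻¹ = 0.3585 d⁻¹.
Set 1.188·exp(−k·t) = 0.80 → t = ln(1.188/0.80)/k = 95240 s = 26.45 h.
Distance = v·t = 0.98·95240 = 93330 m = 93.33 km.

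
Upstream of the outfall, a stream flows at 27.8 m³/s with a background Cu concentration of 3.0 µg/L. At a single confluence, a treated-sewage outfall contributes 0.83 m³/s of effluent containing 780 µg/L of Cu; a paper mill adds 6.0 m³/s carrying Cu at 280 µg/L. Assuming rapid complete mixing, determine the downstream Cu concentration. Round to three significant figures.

Flow-weighted average: C = (27.80·3.000 + 0.8300·780.0 + 6.000·280.0) / 34.63 = 2411/34.63 = 69.62 µg/L.

69.6 µg/L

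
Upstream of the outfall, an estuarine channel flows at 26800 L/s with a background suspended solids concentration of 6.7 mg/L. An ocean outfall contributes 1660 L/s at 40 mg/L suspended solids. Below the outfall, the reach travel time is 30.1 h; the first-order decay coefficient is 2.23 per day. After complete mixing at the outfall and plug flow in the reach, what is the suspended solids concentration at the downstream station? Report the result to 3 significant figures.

Conservation of mass: C = (26800·6.700 + 1660·40.00) / 28460 = 246000/28460 = 8.642 mg/L.
First-order decay: C = 8.642·exp(−k·t) = 8.642·0.06101 = 0.5272 mg/L.

0.527 mg/L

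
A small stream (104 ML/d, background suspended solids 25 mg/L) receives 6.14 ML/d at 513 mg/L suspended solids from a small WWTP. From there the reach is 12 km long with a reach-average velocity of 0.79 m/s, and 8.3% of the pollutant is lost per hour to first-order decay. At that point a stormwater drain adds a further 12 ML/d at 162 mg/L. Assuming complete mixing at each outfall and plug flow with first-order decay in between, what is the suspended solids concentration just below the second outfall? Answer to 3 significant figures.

Mass balance: C = (104.0·25.00 + 6.140·513.0) / 110.1 = 5750/110.1 = 52.20 mg/L; combined flow 110.1 ML/d.
Travel time t = 12·1000 / 0.79 = 15190 s = 4.219 h.
8.3%/h lost → k = −ln(1 − 0.083) = 0.08665 h⁻¹.
Applying C = C₀e^(−kt): 52.20 × 0.6938 = 36.22 mg/L.
Second outfall: C = (110.1·36.22 + 12.00·162.0)/122.1 = 48.58 mg/L.

48.6 mg/L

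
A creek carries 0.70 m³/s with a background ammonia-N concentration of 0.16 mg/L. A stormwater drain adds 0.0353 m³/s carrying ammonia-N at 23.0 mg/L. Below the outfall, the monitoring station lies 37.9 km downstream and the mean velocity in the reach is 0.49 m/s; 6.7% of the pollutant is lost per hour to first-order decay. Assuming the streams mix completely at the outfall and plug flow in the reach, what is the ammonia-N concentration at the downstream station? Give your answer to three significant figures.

Conservation of mass: C = (0.7000·0.1600 + 0.03530·23.00) / 0.7353 = 0.9239/0.7353 = 1.256 mg/L.
Travel time t = 37.9·1000 / 0.49 = 77350 s = 21.49 h.
6.7%/h lost → k = −ln(1 − 0.067) = 0.06935 h⁻¹.
First-order decay: C = 1.256·exp(−k·t) = 1.256·0.2254 = 0.2832 mg/L.

0.283 mg/L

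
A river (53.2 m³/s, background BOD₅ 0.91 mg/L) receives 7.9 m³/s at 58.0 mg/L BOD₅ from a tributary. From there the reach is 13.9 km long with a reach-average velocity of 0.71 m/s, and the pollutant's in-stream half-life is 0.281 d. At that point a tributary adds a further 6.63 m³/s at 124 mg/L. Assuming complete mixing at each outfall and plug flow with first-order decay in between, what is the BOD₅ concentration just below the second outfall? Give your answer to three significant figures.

16.4 mg/L

Mixed concentration C = ΣQC/ΣQ = (53.20·0.9100 + 7.900·58.00) / 61.10 = 506.6/61.10 = 8.292 mg/L; combined flow 61.10 m³/s.
Travel time t = 13.9·1000 / 0.71 = 19580 s = 5.438 h.
Half-life 0.281 d → k = ln 2 / 0.281 = 2.467 d⁻¹.
First-order decay: C = 8.292·exp(−k·t) = 8.292·0.5718 = 4.741 mg/L.
Second outfall: C = (61.10·4.741 + 6.630·124.0)/67.73 = 16.42 mg/L.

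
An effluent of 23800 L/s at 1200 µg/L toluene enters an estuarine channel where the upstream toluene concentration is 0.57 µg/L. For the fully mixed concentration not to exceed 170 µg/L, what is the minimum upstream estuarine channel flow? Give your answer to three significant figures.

Set C_mix = 170: (Q·0.5700 + 23800·1200) / (Q + 23800) = 170
→ Q = 23800·(1200 − 170)/(170 − 0.5700) = 144700 L/s.

145000 L/s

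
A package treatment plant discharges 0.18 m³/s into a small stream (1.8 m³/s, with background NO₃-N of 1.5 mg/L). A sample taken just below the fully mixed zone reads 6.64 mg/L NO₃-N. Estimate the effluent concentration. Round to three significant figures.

58.0 mg/L

Mass balance: 1.800·1.500 + 0.1800·Cₑ = 1.980·6.640
→ Cₑ = (1.980·6.640 − 1.800·1.500) / 0.1800 = 58.04 mg/L.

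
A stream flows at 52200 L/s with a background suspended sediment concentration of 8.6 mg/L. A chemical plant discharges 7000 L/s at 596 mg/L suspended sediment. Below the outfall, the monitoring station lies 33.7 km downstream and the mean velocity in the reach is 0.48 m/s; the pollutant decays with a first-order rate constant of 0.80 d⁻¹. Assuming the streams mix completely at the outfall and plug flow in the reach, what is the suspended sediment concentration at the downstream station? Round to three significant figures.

40.7 mg/L

Mixed concentration C = ΣQC/ΣQ = (52200·8.600 + 7000·596.0) / 59200 = 4621000/59200 = 78.06 mg/L.
Travel time t = 33.7·1000 / 0.48 = 70210 s = 19.50 h.
After decay, C = 78.06 × e^(−kt) = 78.06 × 0.5220 = 40.75 mg/L.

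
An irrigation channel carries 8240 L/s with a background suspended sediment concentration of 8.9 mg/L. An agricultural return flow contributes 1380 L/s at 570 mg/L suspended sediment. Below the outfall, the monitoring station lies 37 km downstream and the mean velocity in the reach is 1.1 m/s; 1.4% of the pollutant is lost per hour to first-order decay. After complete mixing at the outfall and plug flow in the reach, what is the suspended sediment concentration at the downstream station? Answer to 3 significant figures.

78.4 mg/L

Conservation of mass: C = (8240·8.900 + 1380·570.0) / 9620 = 859900/9620 = 89.39 mg/L.
Travel time t = 37·1000 / 1.1 = 33640 s = 9.343 h.
1.4%/h lost → k = −ln(1 − 0.014) = 0.01410 h⁻¹.
After decay, C = 89.39 × e^(−kt) = 89.39 × 0.8766 = 78.36 mg/L.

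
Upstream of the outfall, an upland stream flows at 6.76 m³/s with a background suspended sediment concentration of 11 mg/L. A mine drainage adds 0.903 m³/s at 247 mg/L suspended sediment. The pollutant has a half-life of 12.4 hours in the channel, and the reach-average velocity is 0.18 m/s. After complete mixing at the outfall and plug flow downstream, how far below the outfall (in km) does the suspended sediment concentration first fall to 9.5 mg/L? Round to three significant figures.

Mass balance: C = (6.760·11.00 + 0.9030·247.0) / 7.663 = 297.4/7.663 = 38.81 mg/L.
Half-life 12.4 h → k = ln 2 / 12.4 = 0.05590 h⁻¹ = 1.342 d⁻¹.
Set 38.81·exp(−k·t) = 9.5 → t = ln(38.81/9.5)/k = 90640 s = 25.18 h.
Distance = v·t = 0.18·90640 = 16310 m = 16.31 km.

16.3 km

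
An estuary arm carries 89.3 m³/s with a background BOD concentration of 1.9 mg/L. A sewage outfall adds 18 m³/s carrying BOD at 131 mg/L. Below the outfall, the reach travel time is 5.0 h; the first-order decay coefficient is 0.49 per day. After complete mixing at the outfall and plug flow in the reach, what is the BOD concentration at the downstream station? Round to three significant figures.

21.3 mg/L

Mass balance: C = (89.30·1.900 + 18.00·131.0) / 107.3 = 2528/107.3 = 23.56 mg/L.
First-order decay: C = 23.56·exp(−k·t) = 23.56·0.9030 = 21.27 mg/L.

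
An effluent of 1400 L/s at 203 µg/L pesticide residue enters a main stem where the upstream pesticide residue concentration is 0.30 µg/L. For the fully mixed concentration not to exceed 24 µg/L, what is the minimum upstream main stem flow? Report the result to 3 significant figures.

Set C_mix = 24: (Q·0.3000 + 1400·203.0) / (Q + 1400) = 24
→ Q = 1400·(203.0 − 24)/(24 − 0.3000) = 10570 L/s.

10600 L/s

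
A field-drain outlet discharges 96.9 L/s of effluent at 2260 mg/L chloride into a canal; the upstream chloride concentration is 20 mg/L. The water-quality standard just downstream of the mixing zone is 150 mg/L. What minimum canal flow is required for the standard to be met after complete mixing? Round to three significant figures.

Set C_mix = 150: (Q·20.00 + 96.90·2260) / (Q + 96.90) = 150
→ Q = 96.90·(2260 − 150)/(150 − 20.00) = 1573 L/s.

1570 L/s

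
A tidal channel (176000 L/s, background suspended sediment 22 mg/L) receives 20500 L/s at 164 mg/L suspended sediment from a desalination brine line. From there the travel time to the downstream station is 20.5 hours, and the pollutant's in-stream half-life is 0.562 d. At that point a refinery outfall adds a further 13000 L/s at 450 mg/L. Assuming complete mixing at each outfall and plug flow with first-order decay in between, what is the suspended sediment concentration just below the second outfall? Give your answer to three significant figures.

40.0 mg/L

Flow-weighted average: C = (176000·22.00 + 20500·164.0) / 196500 = 7234000/196500 = 36.81 mg/L; combined flow 196500 L/s.
Half-life 0.562 d → k = ln 2 / 0.562 = 1.233 d⁻¹.
After decay, C = 36.81 × e^(−kt) = 36.81 × 0.3487 = 12.84 mg/L.
At the second outfall, C = (196500·12.84 + 13000·450.0) / (196500 + 13000) = 39.96 mg/L.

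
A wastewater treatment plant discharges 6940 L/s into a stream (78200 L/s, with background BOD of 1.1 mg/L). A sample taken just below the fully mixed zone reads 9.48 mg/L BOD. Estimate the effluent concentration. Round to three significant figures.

Mass balance: 78200·1.100 + 6940·Cₑ = 85140·9.480
→ Cₑ = (85140·9.480 − 78200·1.100) / 6940 = 103.9 mg/L.

104 mg/L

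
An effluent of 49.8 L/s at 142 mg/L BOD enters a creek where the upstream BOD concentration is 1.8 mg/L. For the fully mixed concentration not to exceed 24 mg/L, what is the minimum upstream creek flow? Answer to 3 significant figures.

265 L/s

Set C_mix = 24: (Q·1.800 + 49.80·142.0) / (Q + 49.80) = 24
→ Q = 49.80·(142.0 − 24)/(24 − 1.800) = 264.7 L/s.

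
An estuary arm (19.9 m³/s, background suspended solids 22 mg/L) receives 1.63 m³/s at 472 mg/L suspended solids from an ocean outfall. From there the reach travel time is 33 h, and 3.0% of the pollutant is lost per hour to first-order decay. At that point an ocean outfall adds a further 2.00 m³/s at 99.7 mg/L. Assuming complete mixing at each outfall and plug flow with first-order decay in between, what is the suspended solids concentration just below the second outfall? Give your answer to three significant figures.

Mass balance: C = (19.90·22.00 + 1.630·472.0) / 21.53 = 1207/21.53 = 56.07 mg/L; combined flow 21.53 m³/s.
3.0%/h lost → k = −ln(1 − 0.03) = 0.03046 h⁻¹.
Decay over the reach: 56.07·exp(−kt) = 56.07·0.3660 = 20.52 mg/L.
At the second outfall, C = (21.53·20.52 + 2.000·99.70) / (21.53 + 2.000) = 27.25 mg/L.

27.3 mg/L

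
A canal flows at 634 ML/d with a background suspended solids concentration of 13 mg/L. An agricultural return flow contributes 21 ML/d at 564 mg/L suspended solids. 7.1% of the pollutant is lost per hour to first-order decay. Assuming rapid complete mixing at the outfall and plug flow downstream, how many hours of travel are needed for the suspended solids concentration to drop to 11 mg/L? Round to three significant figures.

Mass balance: C = (634.0·13.00 + 21.00·564.0) / 655.0 = 20090/655.0 = 30.67 mg/L.
7.1%/h lost → k = −ln(1 − 0.071) = 0.07365 h⁻¹.
30.67·exp(−k·t) = 11 → t = ln(30.67/11)/k = 50120 s = 13.92 h.

13.9 h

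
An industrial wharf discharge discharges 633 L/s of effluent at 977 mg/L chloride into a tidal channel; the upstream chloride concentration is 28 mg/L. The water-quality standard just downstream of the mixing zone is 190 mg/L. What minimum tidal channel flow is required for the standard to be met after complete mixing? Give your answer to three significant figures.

3080 L/s

Set C_mix = 190: (Q·28.00 + 633.0·977.0) / (Q + 633.0) = 190
→ Q = 633.0·(977.0 − 190)/(190 − 28.00) = 3075 L/s.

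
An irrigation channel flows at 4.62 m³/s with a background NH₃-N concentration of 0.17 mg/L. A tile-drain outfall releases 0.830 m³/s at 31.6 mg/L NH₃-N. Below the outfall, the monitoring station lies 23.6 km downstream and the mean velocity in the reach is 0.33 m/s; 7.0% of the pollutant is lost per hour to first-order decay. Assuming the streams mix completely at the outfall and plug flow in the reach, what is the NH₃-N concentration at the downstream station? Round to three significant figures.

Flow-weighted average: C = (4.620·0.1700 + 0.8300·31.60) / 5.450 = 27.01/5.450 = 4.957 mg/L.
Travel time t = 23.6·1000 / 0.33 = 71520 s = 19.87 h.
7.0%/h lost → k = −ln(1 − 0.07) = 0.07257 h⁻¹.
Decay over the reach: 4.957·exp(−kt) = 4.957·0.2365 = 1.172 mg/L.

1.17 mg/L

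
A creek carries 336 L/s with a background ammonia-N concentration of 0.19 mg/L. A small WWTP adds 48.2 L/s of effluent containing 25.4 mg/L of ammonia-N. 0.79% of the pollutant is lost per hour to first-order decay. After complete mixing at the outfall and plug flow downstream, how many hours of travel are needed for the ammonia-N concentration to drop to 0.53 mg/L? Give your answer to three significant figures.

233 h

After mixing, C = (336.0·0.1900 + 48.20·25.40) / 384.2 = 1288/384.2 = 3.353 mg/L.
0.79%/h lost → k = −ln(1 − 0.0079) = 0.007931 h⁻¹.
3.353·exp(−k·t) = 0.53 → t = ln(3.353/0.53)/k = 837300 s = 232.6 h.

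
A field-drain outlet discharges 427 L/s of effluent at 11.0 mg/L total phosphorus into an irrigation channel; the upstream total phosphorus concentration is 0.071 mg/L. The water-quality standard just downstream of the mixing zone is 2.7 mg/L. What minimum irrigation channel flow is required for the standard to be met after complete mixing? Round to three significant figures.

1350 L/s

Set C_mix = 2.7: (Q·0.07100 + 427.0·11.00) / (Q + 427.0) = 2.7
→ Q = 427.0·(11.00 − 2.7)/(2.7 − 0.07100) = 1348 L/s.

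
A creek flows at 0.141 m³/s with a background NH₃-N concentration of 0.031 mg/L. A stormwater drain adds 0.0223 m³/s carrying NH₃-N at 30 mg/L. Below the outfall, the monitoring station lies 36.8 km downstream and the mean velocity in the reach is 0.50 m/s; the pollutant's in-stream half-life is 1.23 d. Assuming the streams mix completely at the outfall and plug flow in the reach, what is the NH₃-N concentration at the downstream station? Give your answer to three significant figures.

2.55 mg/L

After mixing, C = (0.1410·0.03100 + 0.02230·30.00) / 0.1633 = 0.6734/0.1633 = 4.124 mg/L.
Travel time t = 36.8·1000 / 0.50 = 73600 s = 20.44 h.
Half-life 1.23 d → k = ln 2 / 1.23 = 0.5635 d⁻¹.
After decay, C = 4.124 × e^(−kt) = 4.124 × 0.6188 = 2.551 mg/L.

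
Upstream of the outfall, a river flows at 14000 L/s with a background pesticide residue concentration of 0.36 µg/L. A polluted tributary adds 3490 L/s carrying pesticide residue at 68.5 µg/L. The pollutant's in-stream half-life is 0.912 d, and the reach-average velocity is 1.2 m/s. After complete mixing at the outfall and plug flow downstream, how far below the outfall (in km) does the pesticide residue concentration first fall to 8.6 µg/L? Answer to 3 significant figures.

66.1 km

Flow-weighted average: C = (14000·0.3600 + 3490·68.50) / 17490 = 244100/17490 = 13.96 µg/L.
Half-life 0.912 d → k = ln 2 / 0.912 = 0.7600 d⁻¹.
Set 13.96·exp(−k·t) = 8.6 → t = ln(13.96/8.6)/k = 55040 s = 15.29 h.
Distance = v·t = 1.2·55040 = 66050 m = 66.05 km.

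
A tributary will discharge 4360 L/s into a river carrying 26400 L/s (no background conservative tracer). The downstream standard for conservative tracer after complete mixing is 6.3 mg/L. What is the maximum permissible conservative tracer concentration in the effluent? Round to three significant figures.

44.4 mg/L

At the limit, (Qr·Cr + Qe·Cₑ)/(Qr + Qe) = 6.3:
Cₑ = (30760·6.3 − 26400·0) / 4360 = 44.45 mg/L.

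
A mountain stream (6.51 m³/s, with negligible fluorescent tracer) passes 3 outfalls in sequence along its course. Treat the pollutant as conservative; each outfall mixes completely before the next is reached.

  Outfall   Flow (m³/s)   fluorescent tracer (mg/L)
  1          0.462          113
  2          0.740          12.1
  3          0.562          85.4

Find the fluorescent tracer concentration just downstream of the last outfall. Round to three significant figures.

13.2 mg/L

Outfall 1: combined Q = 6.972 m³/s; C = (6.510·0 + 0.4620·113.0)/6.972 = 7.488 mg/L.
Outfall 2: combined Q = 7.712 m³/s; C = (6.972·7.488 + 0.7400·12.10)/7.712 = 7.930 mg/L.
Outfall 3: combined Q = 8.274 m³/s; C = (7.712·7.930 + 0.5620·85.40)/8.274 = 13.19 mg/L.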